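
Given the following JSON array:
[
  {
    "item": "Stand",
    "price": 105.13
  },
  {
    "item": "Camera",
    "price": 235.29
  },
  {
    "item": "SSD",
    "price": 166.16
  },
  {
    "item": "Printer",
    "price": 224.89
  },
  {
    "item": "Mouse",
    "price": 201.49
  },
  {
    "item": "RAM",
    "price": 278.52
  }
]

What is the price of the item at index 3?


Array index 3 -> Printer
price = 224.89

ANSWER: 224.89


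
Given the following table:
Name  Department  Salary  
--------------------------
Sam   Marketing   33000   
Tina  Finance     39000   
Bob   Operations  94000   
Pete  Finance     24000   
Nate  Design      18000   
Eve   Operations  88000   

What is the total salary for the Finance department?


Finance department members:
  Tina: 39000
  Pete: 24000
Total = 39000 + 24000 = 63000

ANSWER: 63000


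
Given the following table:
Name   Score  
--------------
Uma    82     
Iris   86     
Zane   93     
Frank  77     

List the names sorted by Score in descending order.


Sorting by Score (descending):
  Zane: 93
  Iris: 86
  Uma: 82
  Frank: 77


ANSWER: Zane, Iris, Uma, Frank


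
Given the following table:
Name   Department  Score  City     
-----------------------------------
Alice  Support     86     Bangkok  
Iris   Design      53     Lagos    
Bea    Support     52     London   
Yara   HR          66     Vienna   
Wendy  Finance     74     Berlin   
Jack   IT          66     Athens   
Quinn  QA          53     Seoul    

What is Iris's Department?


Row 2: Iris
Department = Design

ANSWER: Design


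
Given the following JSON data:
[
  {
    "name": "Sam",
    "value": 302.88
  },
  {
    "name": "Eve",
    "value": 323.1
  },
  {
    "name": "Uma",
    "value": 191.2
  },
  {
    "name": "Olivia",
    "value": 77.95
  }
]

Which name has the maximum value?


Comparing values:
  Sam: 302.88
  Eve: 323.1
  Uma: 191.2
  Olivia: 77.95
Maximum: Eve (323.1)

ANSWER: Eve


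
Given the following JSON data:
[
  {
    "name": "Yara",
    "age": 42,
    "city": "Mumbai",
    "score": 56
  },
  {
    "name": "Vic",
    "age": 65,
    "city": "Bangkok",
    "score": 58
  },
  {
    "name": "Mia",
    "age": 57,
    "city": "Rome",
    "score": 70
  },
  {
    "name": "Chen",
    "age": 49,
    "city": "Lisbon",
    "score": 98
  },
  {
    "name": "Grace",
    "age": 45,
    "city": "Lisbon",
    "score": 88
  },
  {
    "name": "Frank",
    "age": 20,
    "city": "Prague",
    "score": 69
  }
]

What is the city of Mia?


Looking up record where name = Mia
Record index: 2
Field 'city' = Rome

ANSWER: Rome


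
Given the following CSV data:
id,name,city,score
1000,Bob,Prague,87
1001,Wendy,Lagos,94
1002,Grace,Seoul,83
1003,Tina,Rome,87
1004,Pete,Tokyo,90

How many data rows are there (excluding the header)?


Counting rows (excluding header):
Header: id,name,city,score
Data rows: 5

ANSWER: 5


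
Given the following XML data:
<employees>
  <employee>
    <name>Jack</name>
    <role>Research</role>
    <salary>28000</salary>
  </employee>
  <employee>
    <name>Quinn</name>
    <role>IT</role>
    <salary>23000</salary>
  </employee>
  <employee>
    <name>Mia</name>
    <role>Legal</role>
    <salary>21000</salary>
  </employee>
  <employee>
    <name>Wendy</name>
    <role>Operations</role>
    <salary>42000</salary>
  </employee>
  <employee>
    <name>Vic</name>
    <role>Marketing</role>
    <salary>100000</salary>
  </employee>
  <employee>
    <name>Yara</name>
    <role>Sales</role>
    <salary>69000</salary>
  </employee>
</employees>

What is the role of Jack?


Searching for <employee> with <name>Jack</name>
Found at position 1
<role>Research</role>

ANSWER: Research


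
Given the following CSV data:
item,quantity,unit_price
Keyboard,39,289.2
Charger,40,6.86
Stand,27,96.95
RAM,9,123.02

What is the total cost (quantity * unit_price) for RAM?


Row: RAM
quantity = 9
unit_price = 123.02
total = 9 * 123.02 = 1107.18

ANSWER: 1107.18


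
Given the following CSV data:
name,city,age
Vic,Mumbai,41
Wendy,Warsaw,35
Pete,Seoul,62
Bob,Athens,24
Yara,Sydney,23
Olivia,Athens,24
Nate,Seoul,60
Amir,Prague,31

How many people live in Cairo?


Scanning city column for 'Cairo':
Total matches: 0

ANSWER: 0


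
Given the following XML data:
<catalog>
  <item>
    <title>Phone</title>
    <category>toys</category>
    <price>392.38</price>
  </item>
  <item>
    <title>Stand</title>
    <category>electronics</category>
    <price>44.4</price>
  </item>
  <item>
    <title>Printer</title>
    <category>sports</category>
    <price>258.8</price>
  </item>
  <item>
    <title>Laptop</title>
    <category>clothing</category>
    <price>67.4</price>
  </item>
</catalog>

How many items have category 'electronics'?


Scanning <item> elements for <category>electronics</category>:
  Item 2: Stand -> MATCH
Count: 1

ANSWER: 1


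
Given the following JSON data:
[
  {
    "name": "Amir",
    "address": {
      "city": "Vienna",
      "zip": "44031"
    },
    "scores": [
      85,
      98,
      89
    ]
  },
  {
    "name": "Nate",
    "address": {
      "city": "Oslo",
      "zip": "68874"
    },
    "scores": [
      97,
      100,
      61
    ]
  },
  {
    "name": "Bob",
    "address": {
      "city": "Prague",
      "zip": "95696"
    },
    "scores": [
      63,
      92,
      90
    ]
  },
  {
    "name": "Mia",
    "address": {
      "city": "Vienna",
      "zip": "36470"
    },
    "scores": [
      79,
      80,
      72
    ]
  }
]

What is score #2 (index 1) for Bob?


Path: records[2].scores[1]
Value: 92

ANSWER: 92


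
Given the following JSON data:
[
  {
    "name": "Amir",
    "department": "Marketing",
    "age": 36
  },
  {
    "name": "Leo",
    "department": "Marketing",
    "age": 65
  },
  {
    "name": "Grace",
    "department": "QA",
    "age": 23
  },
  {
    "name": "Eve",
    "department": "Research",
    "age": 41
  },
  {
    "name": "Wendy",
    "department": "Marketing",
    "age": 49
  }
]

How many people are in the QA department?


Scanning records for department = QA
  Record 2: Grace
Count: 1

ANSWER: 1


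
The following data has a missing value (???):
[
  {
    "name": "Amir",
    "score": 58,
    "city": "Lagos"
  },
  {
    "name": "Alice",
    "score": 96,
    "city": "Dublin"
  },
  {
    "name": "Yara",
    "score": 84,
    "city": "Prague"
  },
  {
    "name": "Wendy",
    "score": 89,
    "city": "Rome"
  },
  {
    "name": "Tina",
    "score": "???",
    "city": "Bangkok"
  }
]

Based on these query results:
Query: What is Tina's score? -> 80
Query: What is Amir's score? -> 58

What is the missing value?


The missing value is Tina's score
From query: Tina's score = 80

ANSWER: 80


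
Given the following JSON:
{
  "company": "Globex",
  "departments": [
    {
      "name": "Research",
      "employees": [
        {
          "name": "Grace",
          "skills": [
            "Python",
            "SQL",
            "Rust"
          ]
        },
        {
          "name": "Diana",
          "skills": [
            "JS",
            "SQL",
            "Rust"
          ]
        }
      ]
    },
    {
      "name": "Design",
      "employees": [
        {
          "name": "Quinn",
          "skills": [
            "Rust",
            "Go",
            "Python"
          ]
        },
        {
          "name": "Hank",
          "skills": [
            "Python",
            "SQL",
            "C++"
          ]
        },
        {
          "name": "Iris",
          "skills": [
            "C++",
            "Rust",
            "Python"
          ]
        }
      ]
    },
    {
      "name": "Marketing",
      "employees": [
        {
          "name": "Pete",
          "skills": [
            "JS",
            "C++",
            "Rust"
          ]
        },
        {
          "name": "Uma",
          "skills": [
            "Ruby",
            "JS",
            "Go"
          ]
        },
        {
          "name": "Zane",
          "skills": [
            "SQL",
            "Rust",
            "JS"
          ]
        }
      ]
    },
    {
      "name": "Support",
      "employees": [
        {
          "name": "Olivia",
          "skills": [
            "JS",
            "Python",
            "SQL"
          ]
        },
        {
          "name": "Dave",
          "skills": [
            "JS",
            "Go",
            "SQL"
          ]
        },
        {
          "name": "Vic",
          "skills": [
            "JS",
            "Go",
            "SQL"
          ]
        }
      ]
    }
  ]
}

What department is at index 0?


Path: departments[0].name
Value: Research

ANSWER: Research


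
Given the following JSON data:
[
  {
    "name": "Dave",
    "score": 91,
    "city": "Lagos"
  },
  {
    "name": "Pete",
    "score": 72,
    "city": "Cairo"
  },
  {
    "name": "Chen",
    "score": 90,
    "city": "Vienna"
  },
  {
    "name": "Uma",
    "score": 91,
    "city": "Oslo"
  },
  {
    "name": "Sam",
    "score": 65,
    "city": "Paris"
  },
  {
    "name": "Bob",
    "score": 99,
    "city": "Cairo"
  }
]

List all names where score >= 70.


Filtering records where score >= 70:
  Dave (score=91) -> YES
  Pete (score=72) -> YES
  Chen (score=90) -> YES
  Uma (score=91) -> YES
  Sam (score=65) -> no
  Bob (score=99) -> YES


ANSWER: Dave, Pete, Chen, Uma, Bob


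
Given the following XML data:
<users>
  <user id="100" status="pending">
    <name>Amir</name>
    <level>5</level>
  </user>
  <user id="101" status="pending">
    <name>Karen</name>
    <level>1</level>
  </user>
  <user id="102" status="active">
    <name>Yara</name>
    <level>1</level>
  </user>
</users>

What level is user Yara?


Finding user: Yara
<level>1</level>

ANSWER: 1


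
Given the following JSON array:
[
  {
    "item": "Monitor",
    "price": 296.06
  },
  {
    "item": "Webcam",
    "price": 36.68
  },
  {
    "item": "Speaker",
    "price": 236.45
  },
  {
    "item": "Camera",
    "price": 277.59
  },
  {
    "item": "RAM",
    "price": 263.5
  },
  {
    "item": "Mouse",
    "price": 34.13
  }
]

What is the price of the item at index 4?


Array index 4 -> RAM
price = 263.5

ANSWER: 263.5


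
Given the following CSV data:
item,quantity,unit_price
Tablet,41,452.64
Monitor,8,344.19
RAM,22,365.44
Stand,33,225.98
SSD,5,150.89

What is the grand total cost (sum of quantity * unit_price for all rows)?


Computing row totals:
  Tablet: 41 * 452.64 = 18558.24
  Monitor: 8 * 344.19 = 2753.52
  RAM: 22 * 365.44 = 8039.68
  Stand: 33 * 225.98 = 7457.34
  SSD: 5 * 150.89 = 754.45
Grand total = 18558.24 + 2753.52 + 8039.68 + 7457.34 + 754.45 = 37563.23

ANSWER: 37563.23


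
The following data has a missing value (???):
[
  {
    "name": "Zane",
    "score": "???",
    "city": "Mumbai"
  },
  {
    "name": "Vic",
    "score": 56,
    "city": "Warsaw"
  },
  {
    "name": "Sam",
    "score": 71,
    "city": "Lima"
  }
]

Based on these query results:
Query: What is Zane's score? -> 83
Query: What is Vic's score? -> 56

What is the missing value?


The missing value is Zane's score
From query: Zane's score = 83

ANSWER: 83


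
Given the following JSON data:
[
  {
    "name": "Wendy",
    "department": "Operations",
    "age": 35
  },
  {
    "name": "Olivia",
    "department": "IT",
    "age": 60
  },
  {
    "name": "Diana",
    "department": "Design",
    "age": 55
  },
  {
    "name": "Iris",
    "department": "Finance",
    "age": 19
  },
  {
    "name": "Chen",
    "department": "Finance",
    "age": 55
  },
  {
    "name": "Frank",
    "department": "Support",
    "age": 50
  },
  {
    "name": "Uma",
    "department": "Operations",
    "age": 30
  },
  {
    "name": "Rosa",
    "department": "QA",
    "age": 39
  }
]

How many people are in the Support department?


Scanning records for department = Support
  Record 5: Frank
Count: 1

ANSWER: 1


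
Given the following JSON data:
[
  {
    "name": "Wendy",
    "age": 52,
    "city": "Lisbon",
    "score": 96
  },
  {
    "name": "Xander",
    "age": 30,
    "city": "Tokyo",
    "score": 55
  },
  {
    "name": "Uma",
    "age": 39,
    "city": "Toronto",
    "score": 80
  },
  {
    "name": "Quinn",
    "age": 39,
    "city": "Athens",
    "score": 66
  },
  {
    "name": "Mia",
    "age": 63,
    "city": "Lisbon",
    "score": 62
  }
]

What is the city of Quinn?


Looking up record where name = Quinn
Record index: 3
Field 'city' = Athens

ANSWER: Athens


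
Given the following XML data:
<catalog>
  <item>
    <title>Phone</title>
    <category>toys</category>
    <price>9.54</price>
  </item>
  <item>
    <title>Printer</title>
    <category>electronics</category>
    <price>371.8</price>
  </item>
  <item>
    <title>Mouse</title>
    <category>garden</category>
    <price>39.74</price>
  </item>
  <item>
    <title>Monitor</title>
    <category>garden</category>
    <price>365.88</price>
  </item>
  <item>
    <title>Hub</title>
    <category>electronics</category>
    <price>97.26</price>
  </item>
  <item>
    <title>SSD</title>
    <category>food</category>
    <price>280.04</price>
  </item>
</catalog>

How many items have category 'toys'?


Scanning <item> elements for <category>toys</category>:
  Item 1: Phone -> MATCH
Count: 1

ANSWER: 1


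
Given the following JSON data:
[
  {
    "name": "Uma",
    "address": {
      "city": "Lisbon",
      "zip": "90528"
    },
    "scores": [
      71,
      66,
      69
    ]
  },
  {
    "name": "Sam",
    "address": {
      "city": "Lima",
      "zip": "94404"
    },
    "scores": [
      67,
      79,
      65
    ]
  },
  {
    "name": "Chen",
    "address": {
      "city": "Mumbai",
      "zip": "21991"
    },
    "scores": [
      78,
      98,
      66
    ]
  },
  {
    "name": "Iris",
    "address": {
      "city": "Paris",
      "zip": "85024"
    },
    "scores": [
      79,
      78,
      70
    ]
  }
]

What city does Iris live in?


Path: records[3].address.city
Value: Paris

ANSWER: Paris


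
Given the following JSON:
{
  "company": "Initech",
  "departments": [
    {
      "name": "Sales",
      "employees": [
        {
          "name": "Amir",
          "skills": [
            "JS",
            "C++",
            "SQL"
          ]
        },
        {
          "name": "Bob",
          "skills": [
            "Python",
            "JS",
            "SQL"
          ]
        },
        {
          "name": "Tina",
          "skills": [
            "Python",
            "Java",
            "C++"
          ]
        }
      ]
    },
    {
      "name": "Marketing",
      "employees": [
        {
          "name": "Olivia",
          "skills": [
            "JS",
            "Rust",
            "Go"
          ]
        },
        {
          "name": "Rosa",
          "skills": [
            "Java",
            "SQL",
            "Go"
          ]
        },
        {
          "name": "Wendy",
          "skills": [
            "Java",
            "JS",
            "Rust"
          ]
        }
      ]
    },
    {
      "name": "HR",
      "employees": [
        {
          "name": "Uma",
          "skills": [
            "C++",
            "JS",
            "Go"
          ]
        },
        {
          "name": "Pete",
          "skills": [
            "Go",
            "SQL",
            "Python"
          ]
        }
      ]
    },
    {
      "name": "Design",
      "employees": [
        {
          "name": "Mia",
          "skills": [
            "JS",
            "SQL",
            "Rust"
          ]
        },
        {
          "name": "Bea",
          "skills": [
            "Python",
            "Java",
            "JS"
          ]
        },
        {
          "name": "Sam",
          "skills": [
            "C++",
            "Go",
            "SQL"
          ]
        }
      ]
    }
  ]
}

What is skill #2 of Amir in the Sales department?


Path: departments[0].employees[0].skills[1]
Value: C++

ANSWER: C++


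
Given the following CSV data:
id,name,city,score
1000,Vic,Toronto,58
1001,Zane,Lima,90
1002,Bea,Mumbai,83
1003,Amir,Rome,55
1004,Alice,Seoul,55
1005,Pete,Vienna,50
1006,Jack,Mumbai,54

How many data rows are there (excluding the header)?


Counting rows (excluding header):
Header: id,name,city,score
Data rows: 7

ANSWER: 7


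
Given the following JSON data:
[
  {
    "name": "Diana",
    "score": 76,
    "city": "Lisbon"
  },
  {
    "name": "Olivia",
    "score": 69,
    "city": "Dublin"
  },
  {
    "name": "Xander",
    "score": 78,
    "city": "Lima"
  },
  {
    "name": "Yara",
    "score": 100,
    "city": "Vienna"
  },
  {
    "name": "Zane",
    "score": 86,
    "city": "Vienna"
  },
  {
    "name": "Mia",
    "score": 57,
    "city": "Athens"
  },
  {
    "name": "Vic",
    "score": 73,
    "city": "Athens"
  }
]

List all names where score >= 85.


Filtering records where score >= 85:
  Diana (score=76) -> no
  Olivia (score=69) -> no
  Xander (score=78) -> no
  Yara (score=100) -> YES
  Zane (score=86) -> YES
  Mia (score=57) -> no
  Vic (score=73) -> no


ANSWER: Yara, Zane


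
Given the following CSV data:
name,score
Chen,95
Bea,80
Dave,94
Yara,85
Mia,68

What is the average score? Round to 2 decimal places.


Scores: 95, 80, 94, 85, 68
Sum = 422
Count = 5
Average = 422 / 5 = 84.40

ANSWER: 84.40


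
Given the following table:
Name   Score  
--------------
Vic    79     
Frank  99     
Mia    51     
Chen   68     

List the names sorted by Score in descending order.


Sorting by Score (descending):
  Frank: 99
  Vic: 79
  Chen: 68
  Mia: 51


ANSWER: Frank, Vic, Chen, Mia


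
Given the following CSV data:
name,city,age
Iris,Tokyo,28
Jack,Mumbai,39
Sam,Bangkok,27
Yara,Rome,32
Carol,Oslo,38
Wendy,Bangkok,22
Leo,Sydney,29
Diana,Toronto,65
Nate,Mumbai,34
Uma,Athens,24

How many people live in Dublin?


Scanning city column for 'Dublin':
Total matches: 0

ANSWER: 0


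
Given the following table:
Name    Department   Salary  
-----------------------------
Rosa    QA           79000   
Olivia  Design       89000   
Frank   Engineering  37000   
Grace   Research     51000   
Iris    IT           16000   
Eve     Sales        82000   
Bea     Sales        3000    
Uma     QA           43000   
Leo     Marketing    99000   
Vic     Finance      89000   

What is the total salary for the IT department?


IT department members:
  Iris: 16000
Total = 16000 = 16000

ANSWER: 16000


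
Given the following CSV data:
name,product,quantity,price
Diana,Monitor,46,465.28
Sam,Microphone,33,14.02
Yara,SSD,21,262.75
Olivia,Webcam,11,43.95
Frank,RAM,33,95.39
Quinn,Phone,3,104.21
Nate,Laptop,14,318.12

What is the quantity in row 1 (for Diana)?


Row 1: Diana
Column 'quantity' = 46

ANSWER: 46


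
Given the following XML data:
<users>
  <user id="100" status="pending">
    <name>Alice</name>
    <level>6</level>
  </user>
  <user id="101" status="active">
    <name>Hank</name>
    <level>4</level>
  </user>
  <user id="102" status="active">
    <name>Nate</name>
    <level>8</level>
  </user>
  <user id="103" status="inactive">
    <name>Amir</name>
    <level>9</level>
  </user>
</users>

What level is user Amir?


Finding user: Amir
<level>9</level>

ANSWER: 9


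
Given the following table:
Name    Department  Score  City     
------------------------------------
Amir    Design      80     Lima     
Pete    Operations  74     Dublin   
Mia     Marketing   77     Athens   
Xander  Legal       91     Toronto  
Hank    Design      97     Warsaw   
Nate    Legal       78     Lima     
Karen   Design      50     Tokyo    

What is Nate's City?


Row 6: Nate
City = Lima

ANSWER: Lima


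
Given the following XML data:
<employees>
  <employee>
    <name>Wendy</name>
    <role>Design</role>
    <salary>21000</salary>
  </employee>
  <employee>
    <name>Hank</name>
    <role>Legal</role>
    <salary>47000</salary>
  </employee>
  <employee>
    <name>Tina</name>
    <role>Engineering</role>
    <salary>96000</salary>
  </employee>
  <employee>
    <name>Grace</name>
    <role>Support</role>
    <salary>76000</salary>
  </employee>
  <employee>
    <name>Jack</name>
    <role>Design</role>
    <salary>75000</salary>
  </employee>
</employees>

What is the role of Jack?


Searching for <employee> with <name>Jack</name>
Found at position 5
<role>Design</role>

ANSWER: Design


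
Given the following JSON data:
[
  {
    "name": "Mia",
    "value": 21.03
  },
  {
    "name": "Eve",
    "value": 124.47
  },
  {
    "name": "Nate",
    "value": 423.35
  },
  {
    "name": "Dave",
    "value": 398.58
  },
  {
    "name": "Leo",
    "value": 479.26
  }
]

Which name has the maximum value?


Comparing values:
  Mia: 21.03
  Eve: 124.47
  Nate: 423.35
  Dave: 398.58
  Leo: 479.26
Maximum: Leo (479.26)

ANSWER: Leo


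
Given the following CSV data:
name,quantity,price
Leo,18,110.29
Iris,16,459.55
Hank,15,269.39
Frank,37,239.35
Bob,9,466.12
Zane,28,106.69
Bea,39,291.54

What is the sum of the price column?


Values in 'price' column:
  Row 1: 110.29
  Row 2: 459.55
  Row 3: 269.39
  Row 4: 239.35
  Row 5: 466.12
  Row 6: 106.69
  Row 7: 291.54
Sum = 110.29 + 459.55 + 269.39 + 239.35 + 466.12 + 106.69 + 291.54 = 1942.93

ANSWER: 1942.93


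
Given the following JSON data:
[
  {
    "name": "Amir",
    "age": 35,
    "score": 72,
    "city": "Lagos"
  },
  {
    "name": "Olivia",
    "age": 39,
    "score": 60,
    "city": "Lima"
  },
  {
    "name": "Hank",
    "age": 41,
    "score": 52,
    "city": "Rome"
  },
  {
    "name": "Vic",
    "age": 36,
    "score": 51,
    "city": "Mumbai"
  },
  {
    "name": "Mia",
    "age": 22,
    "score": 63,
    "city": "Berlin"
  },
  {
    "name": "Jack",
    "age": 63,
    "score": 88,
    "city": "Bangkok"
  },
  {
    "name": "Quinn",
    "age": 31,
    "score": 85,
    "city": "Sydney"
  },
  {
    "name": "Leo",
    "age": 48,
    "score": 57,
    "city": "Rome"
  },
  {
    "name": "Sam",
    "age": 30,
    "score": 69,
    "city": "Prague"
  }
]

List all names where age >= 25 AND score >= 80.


Checking both conditions:
  Amir (age=35, score=72) -> no
  Olivia (age=39, score=60) -> no
  Hank (age=41, score=52) -> no
  Vic (age=36, score=51) -> no
  Mia (age=22, score=63) -> no
  Jack (age=63, score=88) -> YES
  Quinn (age=31, score=85) -> YES
  Leo (age=48, score=57) -> no
  Sam (age=30, score=69) -> no


ANSWER: Jack, Quinn


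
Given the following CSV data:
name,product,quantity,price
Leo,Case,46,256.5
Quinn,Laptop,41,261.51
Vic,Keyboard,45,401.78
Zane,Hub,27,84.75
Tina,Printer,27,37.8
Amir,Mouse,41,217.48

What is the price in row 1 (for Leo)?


Row 1: Leo
Column 'price' = 256.5

ANSWER: 256.5


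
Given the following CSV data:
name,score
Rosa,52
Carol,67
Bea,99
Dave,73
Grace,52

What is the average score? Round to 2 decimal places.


Scores: 52, 67, 99, 73, 52
Sum = 343
Count = 5
Average = 343 / 5 = 68.60

ANSWER: 68.60


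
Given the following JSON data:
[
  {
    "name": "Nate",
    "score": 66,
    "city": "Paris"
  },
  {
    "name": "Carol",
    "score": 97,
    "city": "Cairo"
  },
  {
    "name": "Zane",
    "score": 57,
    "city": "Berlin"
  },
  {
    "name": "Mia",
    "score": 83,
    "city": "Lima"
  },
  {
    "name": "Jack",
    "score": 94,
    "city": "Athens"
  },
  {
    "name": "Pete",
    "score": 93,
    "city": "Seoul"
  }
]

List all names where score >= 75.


Filtering records where score >= 75:
  Nate (score=66) -> no
  Carol (score=97) -> YES
  Zane (score=57) -> no
  Mia (score=83) -> YES
  Jack (score=94) -> YES
  Pete (score=93) -> YES


ANSWER: Carol, Mia, Jack, Pete


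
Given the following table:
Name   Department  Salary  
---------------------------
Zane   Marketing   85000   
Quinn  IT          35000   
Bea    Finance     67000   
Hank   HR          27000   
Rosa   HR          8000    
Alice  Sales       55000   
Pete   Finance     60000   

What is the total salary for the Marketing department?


Marketing department members:
  Zane: 85000
Total = 85000 = 85000

ANSWER: 85000


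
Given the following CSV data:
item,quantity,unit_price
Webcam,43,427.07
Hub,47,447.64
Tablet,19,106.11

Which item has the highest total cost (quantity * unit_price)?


Computing row totals:
  Webcam: 18364.01
  Hub: 21039.08
  Tablet: 2016.09
Maximum: Hub (21039.08)

ANSWER: Hub


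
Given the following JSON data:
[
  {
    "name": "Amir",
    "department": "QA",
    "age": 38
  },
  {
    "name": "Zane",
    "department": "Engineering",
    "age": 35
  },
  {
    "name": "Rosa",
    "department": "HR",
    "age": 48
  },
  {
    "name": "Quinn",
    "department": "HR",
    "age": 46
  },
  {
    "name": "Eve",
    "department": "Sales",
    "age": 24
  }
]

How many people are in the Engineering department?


Scanning records for department = Engineering
  Record 1: Zane
Count: 1

ANSWER: 1


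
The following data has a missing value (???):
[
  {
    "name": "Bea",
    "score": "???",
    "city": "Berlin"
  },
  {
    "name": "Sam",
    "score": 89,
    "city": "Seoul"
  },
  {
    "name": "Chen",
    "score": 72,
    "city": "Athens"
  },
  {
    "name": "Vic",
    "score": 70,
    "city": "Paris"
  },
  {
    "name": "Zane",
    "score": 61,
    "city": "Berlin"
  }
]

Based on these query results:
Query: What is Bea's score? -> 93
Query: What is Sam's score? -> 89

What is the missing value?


The missing value is Bea's score
From query: Bea's score = 93

ANSWER: 93


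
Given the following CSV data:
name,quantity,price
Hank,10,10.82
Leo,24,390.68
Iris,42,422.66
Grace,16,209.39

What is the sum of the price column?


Values in 'price' column:
  Row 1: 10.82
  Row 2: 390.68
  Row 3: 422.66
  Row 4: 209.39
Sum = 10.82 + 390.68 + 422.66 + 209.39 = 1033.55

ANSWER: 1033.55


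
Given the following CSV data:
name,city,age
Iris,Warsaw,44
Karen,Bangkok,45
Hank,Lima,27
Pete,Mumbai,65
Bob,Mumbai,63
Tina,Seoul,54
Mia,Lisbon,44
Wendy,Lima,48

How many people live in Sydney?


Scanning city column for 'Sydney':
Total matches: 0

ANSWER: 0


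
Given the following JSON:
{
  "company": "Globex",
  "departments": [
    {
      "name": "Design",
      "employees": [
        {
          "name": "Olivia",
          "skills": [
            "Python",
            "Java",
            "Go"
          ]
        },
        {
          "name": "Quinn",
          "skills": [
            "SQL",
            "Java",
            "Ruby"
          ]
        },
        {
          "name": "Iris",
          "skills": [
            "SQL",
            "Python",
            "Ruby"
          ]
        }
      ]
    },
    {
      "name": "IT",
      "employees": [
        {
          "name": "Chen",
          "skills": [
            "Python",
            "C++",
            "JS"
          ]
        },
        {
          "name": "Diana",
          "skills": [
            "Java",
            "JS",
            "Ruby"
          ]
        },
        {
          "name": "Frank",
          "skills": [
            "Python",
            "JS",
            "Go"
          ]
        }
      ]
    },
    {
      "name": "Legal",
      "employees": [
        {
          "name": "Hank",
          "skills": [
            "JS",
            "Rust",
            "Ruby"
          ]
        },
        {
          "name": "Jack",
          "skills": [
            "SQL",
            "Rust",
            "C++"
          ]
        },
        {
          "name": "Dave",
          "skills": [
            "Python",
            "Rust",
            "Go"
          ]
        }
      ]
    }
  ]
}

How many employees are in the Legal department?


Path: departments[2].employees
Count: 3

ANSWER: 3


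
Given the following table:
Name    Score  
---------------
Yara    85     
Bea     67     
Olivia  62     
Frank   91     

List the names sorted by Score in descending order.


Sorting by Score (descending):
  Frank: 91
  Yara: 85
  Bea: 67
  Olivia: 62


ANSWER: Frank, Yara, Bea, Olivia


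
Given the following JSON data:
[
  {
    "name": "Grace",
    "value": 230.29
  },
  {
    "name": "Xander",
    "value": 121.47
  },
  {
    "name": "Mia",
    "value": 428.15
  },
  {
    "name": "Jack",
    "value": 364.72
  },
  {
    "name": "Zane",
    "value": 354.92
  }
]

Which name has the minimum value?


Comparing values:
  Grace: 230.29
  Xander: 121.47
  Mia: 428.15
  Jack: 364.72
  Zane: 354.92
Minimum: Xander (121.47)

ANSWER: Xander


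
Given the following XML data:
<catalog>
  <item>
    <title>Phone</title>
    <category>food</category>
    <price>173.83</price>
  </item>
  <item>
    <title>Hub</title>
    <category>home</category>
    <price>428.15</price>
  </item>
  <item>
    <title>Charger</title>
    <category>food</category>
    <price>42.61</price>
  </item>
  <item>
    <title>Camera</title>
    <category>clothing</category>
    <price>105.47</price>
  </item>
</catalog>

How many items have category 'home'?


Scanning <item> elements for <category>home</category>:
  Item 2: Hub -> MATCH
Count: 1

ANSWER: 1


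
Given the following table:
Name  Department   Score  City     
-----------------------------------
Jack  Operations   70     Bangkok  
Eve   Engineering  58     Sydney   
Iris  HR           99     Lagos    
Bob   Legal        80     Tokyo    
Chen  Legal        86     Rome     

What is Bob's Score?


Row 4: Bob
Score = 80

ANSWER: 80


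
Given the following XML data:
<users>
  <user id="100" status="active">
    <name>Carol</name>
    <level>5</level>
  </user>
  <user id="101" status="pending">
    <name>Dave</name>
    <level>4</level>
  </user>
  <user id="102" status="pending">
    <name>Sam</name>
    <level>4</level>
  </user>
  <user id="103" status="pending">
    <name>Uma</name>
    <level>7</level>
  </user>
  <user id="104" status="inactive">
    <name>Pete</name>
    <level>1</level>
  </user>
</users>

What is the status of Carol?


Finding user with name = Carol
user id="100" status="active"

ANSWER: active


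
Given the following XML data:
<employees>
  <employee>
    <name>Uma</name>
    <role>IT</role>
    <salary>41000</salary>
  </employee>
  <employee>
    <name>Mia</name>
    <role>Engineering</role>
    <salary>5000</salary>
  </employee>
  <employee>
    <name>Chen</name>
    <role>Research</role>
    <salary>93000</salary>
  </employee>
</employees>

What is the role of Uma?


Searching for <employee> with <name>Uma</name>
Found at position 1
<role>IT</role>

ANSWER: IT


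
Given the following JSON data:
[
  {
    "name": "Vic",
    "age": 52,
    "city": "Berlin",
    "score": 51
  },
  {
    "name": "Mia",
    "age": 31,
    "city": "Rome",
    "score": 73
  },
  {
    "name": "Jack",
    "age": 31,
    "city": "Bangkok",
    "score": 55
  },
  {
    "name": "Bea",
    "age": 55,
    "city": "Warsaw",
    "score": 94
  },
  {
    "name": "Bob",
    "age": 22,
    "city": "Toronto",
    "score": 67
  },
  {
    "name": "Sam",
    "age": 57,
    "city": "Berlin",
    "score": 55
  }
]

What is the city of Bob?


Looking up record where name = Bob
Record index: 4
Field 'city' = Toronto

ANSWER: Toronto


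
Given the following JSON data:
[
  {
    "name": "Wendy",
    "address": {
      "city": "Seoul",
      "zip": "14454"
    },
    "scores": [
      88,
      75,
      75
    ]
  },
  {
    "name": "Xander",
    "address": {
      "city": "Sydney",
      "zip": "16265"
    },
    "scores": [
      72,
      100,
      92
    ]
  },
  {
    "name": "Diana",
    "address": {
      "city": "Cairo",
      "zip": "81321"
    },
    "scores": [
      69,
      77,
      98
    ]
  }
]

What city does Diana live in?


Path: records[2].address.city
Value: Cairo

ANSWER: Cairo


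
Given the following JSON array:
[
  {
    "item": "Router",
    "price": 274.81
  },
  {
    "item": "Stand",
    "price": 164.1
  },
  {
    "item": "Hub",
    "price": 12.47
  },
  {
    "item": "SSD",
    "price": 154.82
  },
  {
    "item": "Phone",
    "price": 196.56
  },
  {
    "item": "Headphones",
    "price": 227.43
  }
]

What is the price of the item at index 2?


Array index 2 -> Hub
price = 12.47

ANSWER: 12.47


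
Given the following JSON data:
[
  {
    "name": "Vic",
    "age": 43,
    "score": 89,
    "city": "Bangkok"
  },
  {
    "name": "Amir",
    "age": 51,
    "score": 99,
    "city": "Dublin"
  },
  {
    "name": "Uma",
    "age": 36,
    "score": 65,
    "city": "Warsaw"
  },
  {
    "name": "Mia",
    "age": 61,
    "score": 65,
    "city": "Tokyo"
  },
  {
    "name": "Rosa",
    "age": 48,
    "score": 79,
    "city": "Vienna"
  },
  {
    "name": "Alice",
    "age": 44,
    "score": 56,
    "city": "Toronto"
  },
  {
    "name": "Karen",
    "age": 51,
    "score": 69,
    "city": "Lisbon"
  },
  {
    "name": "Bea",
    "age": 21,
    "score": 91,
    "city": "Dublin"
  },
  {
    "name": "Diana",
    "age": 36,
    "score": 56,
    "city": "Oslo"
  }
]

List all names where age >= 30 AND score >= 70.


Checking both conditions:
  Vic (age=43, score=89) -> YES
  Amir (age=51, score=99) -> YES
  Uma (age=36, score=65) -> no
  Mia (age=61, score=65) -> no
  Rosa (age=48, score=79) -> YES
  Alice (age=44, score=56) -> no
  Karen (age=51, score=69) -> no
  Bea (age=21, score=91) -> no
  Diana (age=36, score=56) -> no


ANSWER: Vic, Amir, Rosa


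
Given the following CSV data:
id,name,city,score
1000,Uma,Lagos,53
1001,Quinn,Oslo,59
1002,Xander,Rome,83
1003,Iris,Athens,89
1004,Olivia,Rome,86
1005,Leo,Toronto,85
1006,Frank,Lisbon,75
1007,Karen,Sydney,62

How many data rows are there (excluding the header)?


Counting rows (excluding header):
Header: id,name,city,score
Data rows: 8

ANSWER: 8


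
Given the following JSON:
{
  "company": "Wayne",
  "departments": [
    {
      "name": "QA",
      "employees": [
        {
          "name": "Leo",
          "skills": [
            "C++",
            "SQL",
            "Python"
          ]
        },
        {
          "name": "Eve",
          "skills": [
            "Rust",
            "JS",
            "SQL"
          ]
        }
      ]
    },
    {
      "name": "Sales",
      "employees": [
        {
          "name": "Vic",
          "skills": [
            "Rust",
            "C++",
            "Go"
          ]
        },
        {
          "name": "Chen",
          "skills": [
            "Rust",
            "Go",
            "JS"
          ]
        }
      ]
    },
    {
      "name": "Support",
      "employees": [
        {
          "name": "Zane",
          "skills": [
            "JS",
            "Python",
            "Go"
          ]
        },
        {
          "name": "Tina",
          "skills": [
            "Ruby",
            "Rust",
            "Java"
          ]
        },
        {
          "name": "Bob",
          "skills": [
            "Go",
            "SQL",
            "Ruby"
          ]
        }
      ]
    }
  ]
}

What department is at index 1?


Path: departments[1].name
Value: Sales

ANSWER: Sales


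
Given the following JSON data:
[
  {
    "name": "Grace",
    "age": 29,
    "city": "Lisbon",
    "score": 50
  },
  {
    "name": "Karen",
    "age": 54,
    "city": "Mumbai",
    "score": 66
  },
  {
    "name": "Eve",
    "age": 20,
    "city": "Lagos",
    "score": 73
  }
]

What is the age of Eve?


Looking up record where name = Eve
Record index: 2
Field 'age' = 20

ANSWER: 20


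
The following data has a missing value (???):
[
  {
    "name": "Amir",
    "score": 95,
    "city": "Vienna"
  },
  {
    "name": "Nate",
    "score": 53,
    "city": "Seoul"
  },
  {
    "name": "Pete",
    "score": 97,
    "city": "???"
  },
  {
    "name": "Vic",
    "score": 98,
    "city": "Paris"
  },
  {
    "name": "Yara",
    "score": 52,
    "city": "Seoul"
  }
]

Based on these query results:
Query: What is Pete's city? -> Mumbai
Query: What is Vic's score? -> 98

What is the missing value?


The missing value is Pete's city
From query: Pete's city = Mumbai

ANSWER: Mumbai


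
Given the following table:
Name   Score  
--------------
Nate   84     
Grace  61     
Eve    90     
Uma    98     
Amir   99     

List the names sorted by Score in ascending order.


Sorting by Score (ascending):
  Grace: 61
  Nate: 84
  Eve: 90
  Uma: 98
  Amir: 99


ANSWER: Grace, Nate, Eve, Uma, Amir


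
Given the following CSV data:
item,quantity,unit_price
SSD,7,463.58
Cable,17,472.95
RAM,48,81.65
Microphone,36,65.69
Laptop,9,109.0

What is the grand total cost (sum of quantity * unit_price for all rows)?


Computing row totals:
  SSD: 7 * 463.58 = 3245.06
  Cable: 17 * 472.95 = 8040.15
  RAM: 48 * 81.65 = 3919.2
  Microphone: 36 * 65.69 = 2364.84
  Laptop: 9 * 109.0 = 981.0
Grand total = 3245.06 + 8040.15 + 3919.2 + 2364.84 + 981.0 = 18550.25

ANSWER: 18550.25


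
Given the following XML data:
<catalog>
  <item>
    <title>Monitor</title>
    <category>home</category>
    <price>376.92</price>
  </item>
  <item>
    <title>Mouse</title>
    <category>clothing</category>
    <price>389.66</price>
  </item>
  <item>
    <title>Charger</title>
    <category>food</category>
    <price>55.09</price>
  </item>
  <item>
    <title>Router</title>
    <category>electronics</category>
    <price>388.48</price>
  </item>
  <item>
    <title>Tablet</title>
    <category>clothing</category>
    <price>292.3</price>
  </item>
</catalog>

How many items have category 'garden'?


Scanning <item> elements for <category>garden</category>:
Count: 0

ANSWER: 0


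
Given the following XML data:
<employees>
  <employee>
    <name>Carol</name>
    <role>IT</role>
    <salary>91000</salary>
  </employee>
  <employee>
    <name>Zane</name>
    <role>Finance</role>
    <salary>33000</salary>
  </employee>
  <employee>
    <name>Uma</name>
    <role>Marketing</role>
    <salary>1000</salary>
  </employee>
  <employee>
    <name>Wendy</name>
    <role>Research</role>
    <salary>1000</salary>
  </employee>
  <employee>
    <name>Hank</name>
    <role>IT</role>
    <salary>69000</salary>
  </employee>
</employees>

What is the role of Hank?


Searching for <employee> with <name>Hank</name>
Found at position 5
<role>IT</role>

ANSWER: IT


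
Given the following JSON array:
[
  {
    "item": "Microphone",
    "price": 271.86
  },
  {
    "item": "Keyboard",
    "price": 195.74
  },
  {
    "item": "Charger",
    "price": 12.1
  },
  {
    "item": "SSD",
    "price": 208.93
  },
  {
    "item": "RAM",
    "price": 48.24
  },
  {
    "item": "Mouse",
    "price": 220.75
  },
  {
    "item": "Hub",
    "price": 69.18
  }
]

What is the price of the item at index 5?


Array index 5 -> Mouse
price = 220.75

ANSWER: 220.75


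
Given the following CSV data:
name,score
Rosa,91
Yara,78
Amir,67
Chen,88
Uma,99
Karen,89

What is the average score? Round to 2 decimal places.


Scores: 91, 78, 67, 88, 99, 89
Sum = 512
Count = 6
Average = 512 / 6 = 85.33

ANSWER: 85.33


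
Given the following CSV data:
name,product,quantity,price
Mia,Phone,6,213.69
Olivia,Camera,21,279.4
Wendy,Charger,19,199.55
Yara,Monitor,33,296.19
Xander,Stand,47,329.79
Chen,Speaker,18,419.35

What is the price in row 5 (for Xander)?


Row 5: Xander
Column 'price' = 329.79

ANSWER: 329.79


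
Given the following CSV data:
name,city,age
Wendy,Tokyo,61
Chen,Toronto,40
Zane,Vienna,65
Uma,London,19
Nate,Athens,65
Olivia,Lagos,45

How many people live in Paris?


Scanning city column for 'Paris':
Total matches: 0

ANSWER: 0


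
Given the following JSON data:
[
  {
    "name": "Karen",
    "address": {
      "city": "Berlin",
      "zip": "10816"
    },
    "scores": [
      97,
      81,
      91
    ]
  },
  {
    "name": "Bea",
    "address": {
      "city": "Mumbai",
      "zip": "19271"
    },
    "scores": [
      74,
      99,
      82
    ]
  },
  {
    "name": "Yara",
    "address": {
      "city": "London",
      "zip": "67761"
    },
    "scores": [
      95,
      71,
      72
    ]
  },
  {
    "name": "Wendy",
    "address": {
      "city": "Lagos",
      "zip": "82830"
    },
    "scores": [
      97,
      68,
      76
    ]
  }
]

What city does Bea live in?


Path: records[1].address.city
Value: Mumbai

ANSWER: Mumbai


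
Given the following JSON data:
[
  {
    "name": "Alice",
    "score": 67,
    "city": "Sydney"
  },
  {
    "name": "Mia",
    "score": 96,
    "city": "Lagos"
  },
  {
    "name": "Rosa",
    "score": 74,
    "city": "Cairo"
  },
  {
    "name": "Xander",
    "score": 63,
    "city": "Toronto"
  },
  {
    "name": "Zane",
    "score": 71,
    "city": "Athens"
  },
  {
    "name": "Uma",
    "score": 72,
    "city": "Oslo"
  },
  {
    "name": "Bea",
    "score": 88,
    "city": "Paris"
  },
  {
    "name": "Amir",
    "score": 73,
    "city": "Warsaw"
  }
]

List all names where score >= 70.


Filtering records where score >= 70:
  Alice (score=67) -> no
  Mia (score=96) -> YES
  Rosa (score=74) -> YES
  Xander (score=63) -> no
  Zane (score=71) -> YES
  Uma (score=72) -> YES
  Bea (score=88) -> YES
  Amir (score=73) -> YES


ANSWER: Mia, Rosa, Zane, Uma, Bea, Amir
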